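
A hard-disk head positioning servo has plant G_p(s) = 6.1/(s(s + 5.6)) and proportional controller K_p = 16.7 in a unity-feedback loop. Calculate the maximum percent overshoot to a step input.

From 1 + K_pG_p(s) = 0: s² + 5.6s + 101.9 = 0 ⇒ ω_n = 10.09, ζ = 0.2774.
%OS = 100·exp(−πζ/√(1−ζ²)) = 100·exp(−π·0.2774/√0.923) = 40.4%.

40.4%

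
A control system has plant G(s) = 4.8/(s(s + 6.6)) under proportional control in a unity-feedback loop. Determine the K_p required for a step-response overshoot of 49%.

From %OS = 100·exp(−πζ/√(1−ζ²)) = 49%, ζ = −ln(0.49)/√(π²+ln²(0.49)) = 0.2214.
Characteristic equation s² + 6.6s + 4.8K_p = 0 gives ζ = 6.6/(2√(4.8K_p)).
Setting ζ = 0.2214: √(4.8K_p) = 6.6/(2·0.2214) = 14.9, so K_p = 222.1/4.8 = 46.3.

K_p = 46.3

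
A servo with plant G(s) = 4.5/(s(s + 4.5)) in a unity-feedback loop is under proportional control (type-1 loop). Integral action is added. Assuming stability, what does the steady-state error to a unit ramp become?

0

The integrator raises the loop to type 2, so K_v → ∞ and e_ss to a ramp is zero.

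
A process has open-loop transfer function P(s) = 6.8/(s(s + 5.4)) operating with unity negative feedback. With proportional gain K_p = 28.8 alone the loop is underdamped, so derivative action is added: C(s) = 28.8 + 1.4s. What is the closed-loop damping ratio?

Forward path: (28.8 + 1.4s)·6.8/(s(s+5.4)). The closed-loop characteristic equation is s² + (5.4 + 6.8·1.4)s + 6.8·28.8 = 0.
That is s² + 14.92s + 195.8 = 0, so ω_n = 13.99 rad/s and ζ = 14.92/(2·13.99) = 0.5331.

ζ = 0.533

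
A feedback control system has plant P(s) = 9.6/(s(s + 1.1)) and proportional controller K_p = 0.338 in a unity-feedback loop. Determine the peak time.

The closed-loop denominator s² + 1.1s + 3.245 gives ω_n = √3.245 = 1.801 and ζ = 1.1/(2ω_n) = 0.3053.
Damped frequency ω_d = ω_n√(1−ζ²) = 1.715 rad/s, so peak time T_p = π/ω_d = 1.83 s.

T_p = 1.83 s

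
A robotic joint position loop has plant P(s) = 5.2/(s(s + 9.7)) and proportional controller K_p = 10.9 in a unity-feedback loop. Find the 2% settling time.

T_s ≈ 0.825 s

The closed-loop denominator s² + 9.7s + 56.68 gives ω_n = √56.68 = 7.529 and ζ = 9.7/(2ω_n) = 0.6442.
2% settling time T_s ≈ 4/(ζω_n) = 4/4.85 = 0.825 s.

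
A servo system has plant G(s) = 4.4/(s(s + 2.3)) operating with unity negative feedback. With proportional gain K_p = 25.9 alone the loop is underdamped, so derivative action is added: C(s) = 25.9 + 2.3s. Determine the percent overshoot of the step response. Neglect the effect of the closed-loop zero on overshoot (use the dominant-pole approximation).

Forward path: (25.9 + 2.3s)·4.4/(s(s+2.3)). The closed-loop characteristic equation is s² + (2.3 + 4.4·2.3)s + 4.4·25.9 = 0.
That is s² + 12.42s + 114 = 0, so ω_n = 10.68 rad/s and ζ = 12.42/(2·10.68) = 0.5817.
%OS = 100·exp(−πζ/√(1−ζ²)) = 10.6%.

10.6%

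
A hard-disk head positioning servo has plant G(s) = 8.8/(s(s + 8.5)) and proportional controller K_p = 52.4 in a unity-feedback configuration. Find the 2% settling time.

Closed-loop characteristic equation: s² + 8.5s + 461.1 = 0, so ω_n = 21.47 rad/s and ζ = 8.5/(2·21.47) = 0.1979.
2% settling time T_s ≈ 4/(ζω_n) = 4/4.25 = 0.941 s.

T_s ≈ 0.941 s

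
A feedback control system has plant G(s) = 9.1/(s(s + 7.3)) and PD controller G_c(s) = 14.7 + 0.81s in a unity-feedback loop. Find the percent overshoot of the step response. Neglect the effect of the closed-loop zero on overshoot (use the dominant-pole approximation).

Forward path: (14.7 + 0.81s)·9.1/(s(s+7.3)). The closed-loop characteristic equation is s² + (7.3 + 9.1·0.81)s + 9.1·14.7 = 0.
That is s² + 14.67s + 133.8 = 0, so ω_n = 11.57 rad/s and ζ = 14.67/(2·11.57) = 0.6342.
%OS = 100·exp(−πζ/√(1−ζ²)) = 7.6%.

7.6%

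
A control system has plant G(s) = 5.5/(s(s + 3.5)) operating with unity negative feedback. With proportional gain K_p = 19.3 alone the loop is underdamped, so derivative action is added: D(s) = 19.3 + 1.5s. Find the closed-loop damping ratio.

ζ = 0.57

Forward path: (19.3 + 1.5s)·5.5/(s(s+3.5)). The closed-loop characteristic equation is s² + (3.5 + 5.5·1.5)s + 5.5·19.3 = 0.
That is s² + 11.75s + 106.2 = 0, so ω_n = 10.3 rad/s and ζ = 11.75/(2·10.3) = 0.5702.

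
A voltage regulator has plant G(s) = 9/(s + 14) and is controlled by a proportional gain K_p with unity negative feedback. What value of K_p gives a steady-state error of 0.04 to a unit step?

K_p = 37.3

For a type-0 loop with proportional control, e_ss = 1/(1 + K_p·G(0)).
G(0) = 0.6429. Require 1/(1 + K_p·0.6429) = 0.04, so 1 + 0.6429·K_p = 25.
K_p = (25 − 1)/0.6429 = 37.3.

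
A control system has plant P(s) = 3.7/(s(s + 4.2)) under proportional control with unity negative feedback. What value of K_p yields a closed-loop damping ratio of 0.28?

K_p = 15.2

Closed-loop characteristic equation: s² + 4.2s + K_p·3.7 = 0.
So ω_n = √(3.7K_p) and 2ζω_n = 4.2, giving ζ = 4.2/(2√(3.7K_p)).
Setting ζ = 0.28: √(3.7K_p) = 4.2/(2·0.28) = 7.5, so K_p = 56.25/3.7 = 15.2.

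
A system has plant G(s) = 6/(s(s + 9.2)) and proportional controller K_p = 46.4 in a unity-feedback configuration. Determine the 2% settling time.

T_s ≈ 0.87 s

Closed-loop characteristic equation: s² + 9.2s + 278.4 = 0, so ω_n = 16.69 rad/s and ζ = 9.2/(2·16.69) = 0.2757.
2% settling time T_s ≈ 4/(ζω_n) = 4/4.6 = 0.87 s.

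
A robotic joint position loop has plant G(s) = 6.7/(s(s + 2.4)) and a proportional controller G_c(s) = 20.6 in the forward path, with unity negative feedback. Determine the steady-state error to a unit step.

The open loop G_c(s)G(s) has a pole at the origin (type 1), so the static position error constant is infinite and e_ss = 1/(1+∞) = 0.

0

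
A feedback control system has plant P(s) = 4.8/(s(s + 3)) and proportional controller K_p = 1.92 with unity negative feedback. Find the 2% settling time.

T_s ≈ 2.67 s

Closed-loop characteristic equation: s² + 3s + 9.216 = 0, so ω_n = 3.036 rad/s and ζ = 3/(2·3.036) = 0.4941.
2% settling time T_s ≈ 4/(ζω_n) = 4/1.5 = 2.67 s.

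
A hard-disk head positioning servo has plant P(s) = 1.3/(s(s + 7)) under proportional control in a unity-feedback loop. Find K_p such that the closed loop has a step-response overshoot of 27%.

K_p = 63.7

From %OS = 100·exp(−πζ/√(1−ζ²)) = 27%, ζ = −ln(0.27)/√(π²+ln²(0.27)) = 0.3847.
Characteristic equation s² + 7s + 1.3K_p = 0 gives ζ = 7/(2√(1.3K_p)).
Setting ζ = 0.3847: √(1.3K_p) = 7/(2·0.3847) = 9.098, so K_p = 82.77/1.3 = 63.7.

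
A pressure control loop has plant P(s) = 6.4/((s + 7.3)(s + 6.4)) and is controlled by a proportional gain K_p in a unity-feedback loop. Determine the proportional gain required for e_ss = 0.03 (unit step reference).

K_p = 236

For a type-0 loop with proportional control, e_ss = 1/(1 + K_p·P(0)).
P(0) = 0.137. Require 1/(1 + K_p·0.137) = 0.03, so 1 + 0.137·K_p = 33.33.
K_p = (33.33 − 1)/0.137 = 236.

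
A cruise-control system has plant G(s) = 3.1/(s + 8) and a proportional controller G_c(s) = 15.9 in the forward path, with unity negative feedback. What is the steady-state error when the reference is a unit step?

0.14

The loop is type 0. Static position error constant K_pos = G_c(0)·G(0) = 15.9·0.3875 = 6.161.
Steady-state error to a unit step: e_ss = 1/(1+K_pos) = 1/7.161 = 0.14.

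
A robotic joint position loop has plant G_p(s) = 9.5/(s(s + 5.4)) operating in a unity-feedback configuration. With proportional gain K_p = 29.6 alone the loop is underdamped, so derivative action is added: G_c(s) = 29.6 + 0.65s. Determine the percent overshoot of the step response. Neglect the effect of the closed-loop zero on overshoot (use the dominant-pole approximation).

31.5%

Forward path: (29.6 + 0.65s)·9.5/(s(s+5.4)). The closed-loop characteristic equation is s² + (5.4 + 9.5·0.65)s + 9.5·29.6 = 0.
That is s² + 11.57s + 281.2 = 0, so ω_n = 16.77 rad/s and ζ = 11.57/(2·16.77) = 0.3451.
%OS = 100·exp(−πζ/√(1−ζ²)) = 31.5%.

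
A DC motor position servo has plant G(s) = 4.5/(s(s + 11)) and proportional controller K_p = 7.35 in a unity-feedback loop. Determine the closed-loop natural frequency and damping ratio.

ω_n = 5.75 rad/s, ζ = 0.956

1 + K_p·G(s) = 0 gives s² + 11s + 33.07 = 0.
Matching s² + 2ζω_n s + ω_n²: ω_n = √33.07 = 5.751 rad/s and 2ζω_n = 11, so ζ = 11/(2·5.751) = 0.956.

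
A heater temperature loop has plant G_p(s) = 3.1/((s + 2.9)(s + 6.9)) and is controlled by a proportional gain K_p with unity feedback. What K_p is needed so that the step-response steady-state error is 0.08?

For a type-0 loop with proportional control, e_ss = 1/(1 + K_p·G_p(0)).
G_p(0) = 0.1549. Require 1/(1 + K_p·0.1549) = 0.08, so 1 + 0.1549·K_p = 12.5.
K_p = (12.5 − 1)/0.1549 = 74.2.

K_p = 74.2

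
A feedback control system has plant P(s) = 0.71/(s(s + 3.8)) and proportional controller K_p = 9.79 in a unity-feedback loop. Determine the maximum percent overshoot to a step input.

From 1 + K_pP(s) = 0: s² + 3.8s + 6.951 = 0 ⇒ ω_n = 2.636, ζ = 0.7207.
%OS = 100·exp(−πζ/√(1−ζ²)) = 100·exp(−π·0.7207/√0.4806) = 3.82%.

3.82%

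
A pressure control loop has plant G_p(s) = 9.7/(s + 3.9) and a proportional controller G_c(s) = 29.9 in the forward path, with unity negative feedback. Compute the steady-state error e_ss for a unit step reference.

The loop is type 0. Static position error constant K_pos = G_c(0)·G_p(0) = 29.9·2.487 = 74.37.
Steady-state error to a unit step: e_ss = 1/(1+K_pos) = 1/75.37 = 0.0133.

0.0133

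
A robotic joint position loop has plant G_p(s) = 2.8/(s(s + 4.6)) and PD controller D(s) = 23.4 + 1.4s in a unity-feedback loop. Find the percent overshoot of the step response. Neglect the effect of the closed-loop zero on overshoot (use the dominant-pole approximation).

14.3%

Forward path: (23.4 + 1.4s)·2.8/(s(s+4.6)). The closed-loop characteristic equation is s² + (4.6 + 2.8·1.4)s + 2.8·23.4 = 0.
That is s² + 8.52s + 65.52 = 0, so ω_n = 8.094 rad/s and ζ = 8.52/(2·8.094) = 0.5263.
%OS = 100·exp(−πζ/√(1−ζ²)) = 14.3%.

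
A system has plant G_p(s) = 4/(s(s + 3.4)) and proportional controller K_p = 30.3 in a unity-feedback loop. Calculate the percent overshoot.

The closed-loop denominator s² + 3.4s + 121.2 gives ω_n = √121.2 = 11.01 and ζ = 3.4/(2ω_n) = 0.1544.
%OS = 100·exp(−πζ/√(1−ζ²)) = 100·exp(−π·0.1544/√0.9762) = 61.2%.

61.2%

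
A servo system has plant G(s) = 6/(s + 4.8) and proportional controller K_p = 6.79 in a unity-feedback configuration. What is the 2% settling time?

T_s ≈ 0.0878 s

Closed-loop transfer function: T(s) = K_p·G(s)/(1 + K_p·G(s)) = 40.74/(s + 4.8 + 40.74) = 40.74/(s + 45.54).
Time constant τ = 1/45.54 = 0.02196 s, so the 2% settling time is about 4τ = 0.0878 s.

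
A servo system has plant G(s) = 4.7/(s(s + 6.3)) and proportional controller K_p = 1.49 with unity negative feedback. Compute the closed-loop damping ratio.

The closed-loop denominator is s(s+6.3) + 1.49·4.7 = s² + 6.3s + 7.003.
Matching s² + 2ζω_n s + ω_n²: ω_n = √7.003 = 2.646 rad/s and 2ζω_n = 6.3, so ζ = 6.3/(2·2.646) = 1.19.

ζ = 1.19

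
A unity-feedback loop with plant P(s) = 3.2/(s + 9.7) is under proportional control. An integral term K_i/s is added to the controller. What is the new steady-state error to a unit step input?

0

Adding integral action puts a pole at s = 0 in the forward path, raising the system type to 1; a type-1 loop has zero steady-state error to a step.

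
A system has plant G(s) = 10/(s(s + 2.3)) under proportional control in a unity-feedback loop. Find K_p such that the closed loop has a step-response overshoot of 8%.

From %OS = 100·exp(−πζ/√(1−ζ²)) = 8%, ζ = −ln(0.08)/√(π²+ln²(0.08)) = 0.6266.
Characteristic equation s² + 2.3s + 10K_p = 0 gives ζ = 2.3/(2√(10K_p)).
Setting ζ = 0.6266: √(10K_p) = 2.3/(2·0.6266) = 1.835, so K_p = 3.369/10 = 0.337.

K_p = 0.337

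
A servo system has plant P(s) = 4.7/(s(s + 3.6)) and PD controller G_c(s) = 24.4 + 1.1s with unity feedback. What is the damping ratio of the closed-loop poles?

ζ = 0.409

Forward path: (24.4 + 1.1s)·4.7/(s(s+3.6)). The closed-loop characteristic equation is s² + (3.6 + 4.7·1.1)s + 4.7·24.4 = 0.
That is s² + 8.77s + 114.7 = 0, so ω_n = 10.71 rad/s and ζ = 8.77/(2·10.71) = 0.4095.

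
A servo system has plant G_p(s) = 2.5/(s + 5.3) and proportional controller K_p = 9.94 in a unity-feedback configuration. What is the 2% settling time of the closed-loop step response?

Closed-loop transfer function: T(s) = K_p·G_p(s)/(1 + K_p·G_p(s)) = 24.85/(s + 5.3 + 24.85) = 24.85/(s + 30.15).
Time constant τ = 1/30.15 = 0.03317 s, so the 2% settling time is about 4τ = 0.133 s.

T_s ≈ 0.133 s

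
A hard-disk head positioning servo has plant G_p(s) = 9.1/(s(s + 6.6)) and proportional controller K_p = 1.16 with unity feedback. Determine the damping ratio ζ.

ζ = 1.02

The closed-loop denominator is s(s+6.6) + 1.16·9.1 = s² + 6.6s + 10.56.
So ω_n² = 10.56 ⇒ ω_n = 3.249 rad/s, and ζ = 6.6/(2ω_n) = 1.02.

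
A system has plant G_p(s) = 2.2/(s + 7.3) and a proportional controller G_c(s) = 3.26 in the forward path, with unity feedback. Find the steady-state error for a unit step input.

The loop is type 0. Static position error constant K_pos = G_c(0)·G_p(0) = 3.26·0.3014 = 0.9825.
Steady-state error to a unit step: e_ss = 1/(1+K_pos) = 1/1.982 = 0.504.

0.504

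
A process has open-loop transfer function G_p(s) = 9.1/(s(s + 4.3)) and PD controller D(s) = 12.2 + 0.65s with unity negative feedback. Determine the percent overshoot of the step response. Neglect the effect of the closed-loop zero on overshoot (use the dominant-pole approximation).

Forward path: (12.2 + 0.65s)·9.1/(s(s+4.3)). The closed-loop characteristic equation is s² + (4.3 + 9.1·0.65)s + 9.1·12.2 = 0.
That is s² + 10.21s + 111 = 0, so ω_n = 10.54 rad/s and ζ = 10.21/(2·10.54) = 0.4847.
%OS = 100·exp(−πζ/√(1−ζ²)) = 17.5%.

17.5%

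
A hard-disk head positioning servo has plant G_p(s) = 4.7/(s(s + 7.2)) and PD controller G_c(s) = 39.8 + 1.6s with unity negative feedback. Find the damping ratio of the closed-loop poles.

ζ = 0.538

Forward path: (39.8 + 1.6s)·4.7/(s(s+7.2)). The closed-loop characteristic equation is s² + (7.2 + 4.7·1.6)s + 4.7·39.8 = 0.
That is s² + 14.72s + 187.1 = 0, so ω_n = 13.68 rad/s and ζ = 14.72/(2·13.68) = 0.5381.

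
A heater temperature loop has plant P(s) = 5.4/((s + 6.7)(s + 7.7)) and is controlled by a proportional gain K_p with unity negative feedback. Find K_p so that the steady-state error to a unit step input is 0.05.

K_p = 182

Steady-state error for a unit step on this type-0 loop is 1/(1 + K_p·P(0)).
P(0) = 0.1047. Require 1/(1 + K_p·0.1047) = 0.05, so 1 + 0.1047·K_p = 20.
K_p = (20 − 1)/0.1047 = 182.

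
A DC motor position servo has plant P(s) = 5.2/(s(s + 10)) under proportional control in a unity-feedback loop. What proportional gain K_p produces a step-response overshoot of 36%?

From %OS = 100·exp(−πζ/√(1−ζ²)) = 36%, ζ = −ln(0.36)/√(π²+ln²(0.36)) = 0.3093.
Characteristic equation s² + 10s + 5.2K_p = 0 gives ζ = 10/(2√(5.2K_p)).
Setting ζ = 0.3093: √(5.2K_p) = 10/(2·0.3093) = 16.17, so K_p = 261.4/5.2 = 50.3.

K_p = 50.3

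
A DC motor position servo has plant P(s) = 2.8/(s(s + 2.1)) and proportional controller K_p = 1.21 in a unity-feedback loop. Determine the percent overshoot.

11.3%

From 1 + K_pP(s) = 0: s² + 2.1s + 3.388 = 0 ⇒ ω_n = 1.841, ζ = 0.5705.
%OS = 100·exp(−πζ/√(1−ζ²)) = 100·exp(−π·0.5705/√0.6746) = 11.3%.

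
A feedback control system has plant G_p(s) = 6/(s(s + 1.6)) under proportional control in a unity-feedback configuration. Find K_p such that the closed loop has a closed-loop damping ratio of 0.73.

Closed-loop characteristic equation: s² + 1.6s + K_p·6 = 0.
So ω_n = √(6K_p) and 2ζω_n = 1.6, giving ζ = 1.6/(2√(6K_p)).
Setting ζ = 0.73: √(6K_p) = 1.6/(2·0.73) = 1.096, so K_p = 1.201/6 = 0.2.

K_p = 0.2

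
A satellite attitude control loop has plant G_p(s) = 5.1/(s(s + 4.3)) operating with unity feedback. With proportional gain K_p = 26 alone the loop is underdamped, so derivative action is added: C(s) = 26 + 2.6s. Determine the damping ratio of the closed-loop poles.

Forward path: (26 + 2.6s)·5.1/(s(s+4.3)). The closed-loop characteristic equation is s² + (4.3 + 5.1·2.6)s + 5.1·26 = 0.
That is s² + 17.56s + 132.6 = 0, so ω_n = 11.52 rad/s and ζ = 17.56/(2·11.52) = 0.7625.

ζ = 0.762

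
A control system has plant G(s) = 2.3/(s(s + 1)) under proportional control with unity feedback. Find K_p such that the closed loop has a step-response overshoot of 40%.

From %OS = 100·exp(−πζ/√(1−ζ²)) = 40%, ζ = −ln(0.4)/√(π²+ln²(0.4)) = 0.28.
Characteristic equation s² + 1s + 2.3K_p = 0 gives ζ = 1/(2√(2.3K_p)).
Setting ζ = 0.28: √(2.3K_p) = 1/(2·0.28) = 1.786, so K_p = 3.189/2.3 = 1.39.

K_p = 1.39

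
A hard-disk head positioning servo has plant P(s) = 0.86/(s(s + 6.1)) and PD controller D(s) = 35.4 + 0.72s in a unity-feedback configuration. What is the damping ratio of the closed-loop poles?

ζ = 0.609

Forward path: (35.4 + 0.72s)·0.86/(s(s+6.1)). The closed-loop characteristic equation is s² + (6.1 + 0.86·0.72)s + 0.86·35.4 = 0.
That is s² + 6.719s + 30.44 = 0, so ω_n = 5.518 rad/s and ζ = 6.719/(2·5.518) = 0.6089.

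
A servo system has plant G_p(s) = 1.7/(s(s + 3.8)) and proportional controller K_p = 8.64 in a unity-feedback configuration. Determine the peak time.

T_p = 0.944 s

Closed-loop characteristic equation: s² + 3.8s + 14.69 = 0, so ω_n = 3.832 rad/s and ζ = 3.8/(2·3.832) = 0.4958.
Damped frequency ω_d = ω_n√(1−ζ²) = 3.328 rad/s, so peak time T_p = π/ω_d = 0.944 s.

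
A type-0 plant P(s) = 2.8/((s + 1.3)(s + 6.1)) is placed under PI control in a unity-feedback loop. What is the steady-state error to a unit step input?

0

The PI controller's integrator makes the forward path type 1, so e_ss to a step is zero.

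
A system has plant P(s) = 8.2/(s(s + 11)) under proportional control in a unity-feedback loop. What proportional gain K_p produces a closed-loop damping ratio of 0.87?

Closed-loop characteristic equation: s² + 11s + K_p·8.2 = 0.
So ω_n = √(8.2K_p) and 2ζω_n = 11, giving ζ = 11/(2√(8.2K_p)).
Setting ζ = 0.87: √(8.2K_p) = 11/(2·0.87) = 6.322, so K_p = 39.97/8.2 = 4.87.

K_p = 4.87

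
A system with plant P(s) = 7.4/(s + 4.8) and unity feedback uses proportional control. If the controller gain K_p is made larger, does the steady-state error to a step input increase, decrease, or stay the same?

The position error constant K_pos = K_p·P(0) grows with K_p, and e_ss = 1/(1+K_pos) falls.

decrease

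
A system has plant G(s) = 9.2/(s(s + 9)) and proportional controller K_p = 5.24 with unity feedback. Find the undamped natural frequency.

ω_n = 6.94 rad/s

1 + K_p·G(s) = 0 gives s² + 9s + 48.21 = 0.
So ω_n² = 48.21 ⇒ ω_n = 6.943 rad/s, and ζ = 9/(2ω_n) = 0.648.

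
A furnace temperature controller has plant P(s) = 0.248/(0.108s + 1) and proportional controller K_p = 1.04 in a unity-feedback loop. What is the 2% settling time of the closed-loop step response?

Closed loop: T(s) = K_p·P/(1+K_p·P) = 0.2579/(0.108s + 1 + 0.2579), with pole at s = −(1 + 0.2579)/0.108 = −11.65.
τ = 1/11.65 = 0.08586 s, so 2% settling time ≈ 4τ = 0.343 s.

T_s ≈ 0.343 s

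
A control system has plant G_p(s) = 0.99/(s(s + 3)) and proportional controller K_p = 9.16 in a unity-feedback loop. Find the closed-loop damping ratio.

With unity feedback the closed-loop characteristic equation is s² + 3s + 9.16·0.99 = s² + 3s + 9.068 = 0.
Matching s² + 2ζω_n s + ω_n²: ω_n = √9.068 = 3.011 rad/s and 2ζω_n = 3, so ζ = 3/(2·3.011) = 0.498.

ζ = 0.498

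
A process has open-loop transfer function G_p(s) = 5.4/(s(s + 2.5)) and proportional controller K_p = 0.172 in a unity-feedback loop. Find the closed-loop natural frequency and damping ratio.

With unity feedback the closed-loop characteristic equation is s² + 2.5s + 0.172·5.4 = s² + 2.5s + 0.9288 = 0.
So ω_n² = 0.9288 ⇒ ω_n = 0.9637 rad/s, and ζ = 2.5/(2ω_n) = 1.3.

ω_n = 0.964 rad/s, ζ = 1.3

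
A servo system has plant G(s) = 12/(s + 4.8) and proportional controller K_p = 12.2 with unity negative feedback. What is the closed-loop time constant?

τ = 0.00661 s

Closed-loop transfer function: T(s) = K_p·G(s)/(1 + K_p·G(s)) = 146.4/(s + 4.8 + 146.4) = 146.4/(s + 151.2).
Time constant τ = 1/151.2 = 0.00661 s.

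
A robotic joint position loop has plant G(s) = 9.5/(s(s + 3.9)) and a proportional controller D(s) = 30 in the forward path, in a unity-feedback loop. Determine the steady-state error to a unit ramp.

The loop has one pole at the origin (type 1). Velocity error constant K_v = lim_{s→0} s·D(s)G(s) = 30·9.5/3.9 = 73.08.
Steady-state error to a unit ramp: e_ss = 1/K_v = 0.0137.

0.0137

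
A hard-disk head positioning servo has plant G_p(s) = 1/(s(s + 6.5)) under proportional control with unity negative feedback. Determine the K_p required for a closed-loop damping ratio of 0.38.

Closed-loop characteristic equation: s² + 6.5s + K_p·1 = 0.
So ω_n = √(1K_p) and 2ζω_n = 6.5, giving ζ = 6.5/(2√(1K_p)).
Setting ζ = 0.38: √(1K_p) = 6.5/(2·0.38) = 8.553, so K_p = 73.15/1 = 73.1.

K_p = 73.1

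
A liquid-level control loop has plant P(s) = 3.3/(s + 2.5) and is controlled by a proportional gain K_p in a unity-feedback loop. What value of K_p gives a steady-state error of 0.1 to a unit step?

K_p = 6.82

For a type-0 loop with proportional control, e_ss = 1/(1 + K_p·P(0)).
P(0) = 1.32. Require 1/(1 + K_p·1.32) = 0.1, so 1 + 1.32·K_p = 10.
K_p = (10 − 1)/1.32 = 6.82.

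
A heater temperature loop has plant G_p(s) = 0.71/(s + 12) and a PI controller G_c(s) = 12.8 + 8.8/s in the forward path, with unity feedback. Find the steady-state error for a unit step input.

The open loop G_c(s)G_p(s) has a pole at the origin (type 1), so the static position error constant is infinite and e_ss = 1/(1+∞) = 0.

0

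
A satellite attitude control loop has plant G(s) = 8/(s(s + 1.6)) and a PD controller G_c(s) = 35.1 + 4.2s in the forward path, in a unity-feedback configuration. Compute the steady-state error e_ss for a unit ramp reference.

0.0057

The loop has one pole at the origin (type 1). Velocity error constant K_v = lim_{s→0} s·G_c(s)G(s) = 35.1·8/1.6 = 175.5.
Steady-state error to a unit ramp: e_ss = 1/K_v = 0.0057.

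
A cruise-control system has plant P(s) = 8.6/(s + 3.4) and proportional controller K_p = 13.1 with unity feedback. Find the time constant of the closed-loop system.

τ = 0.00862 s

Closed-loop transfer function: T(s) = K_p·P(s)/(1 + K_p·P(s)) = 112.7/(s + 3.4 + 112.7) = 112.7/(s + 116.1).
Time constant τ = 1/116.1 = 0.00862 s.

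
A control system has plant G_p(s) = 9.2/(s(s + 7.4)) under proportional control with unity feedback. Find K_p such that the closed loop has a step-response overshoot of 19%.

K_p = 6.81

From %OS = 100·exp(−πζ/√(1−ζ²)) = 19%, ζ = −ln(0.19)/√(π²+ln²(0.19)) = 0.4673.
Characteristic equation s² + 7.4s + 9.2K_p = 0 gives ζ = 7.4/(2√(9.2K_p)).
Setting ζ = 0.4673: √(9.2K_p) = 7.4/(2·0.4673) = 7.917, so K_p = 62.68/9.2 = 6.81.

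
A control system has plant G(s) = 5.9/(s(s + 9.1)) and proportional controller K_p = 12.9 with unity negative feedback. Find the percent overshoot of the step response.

14.7%

Closed-loop characteristic equation: s² + 9.1s + 76.11 = 0, so ω_n = 8.724 rad/s and ζ = 9.1/(2·8.724) = 0.5215.
%OS = 100·exp(−πζ/√(1−ζ²)) = 100·exp(−π·0.5215/√0.728) = 14.7%.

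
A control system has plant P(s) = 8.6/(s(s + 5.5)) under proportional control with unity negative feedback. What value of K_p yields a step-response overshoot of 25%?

K_p = 5.4

From %OS = 100·exp(−πζ/√(1−ζ²)) = 25%, ζ = −ln(0.25)/√(π²+ln²(0.25)) = 0.4037.
Characteristic equation s² + 5.5s + 8.6K_p = 0 gives ζ = 5.5/(2√(8.6K_p)).
Setting ζ = 0.4037: √(8.6K_p) = 5.5/(2·0.4037) = 6.812, so K_p = 46.4/8.6 = 5.4.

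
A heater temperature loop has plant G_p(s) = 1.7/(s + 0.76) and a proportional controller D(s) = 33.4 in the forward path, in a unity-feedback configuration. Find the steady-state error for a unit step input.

The loop is type 0. Static position error constant K_pos = D(0)·G_p(0) = 33.4·2.237 = 74.71.
Steady-state error to a unit step: e_ss = 1/(1+K_pos) = 1/75.71 = 0.0132.

0.0132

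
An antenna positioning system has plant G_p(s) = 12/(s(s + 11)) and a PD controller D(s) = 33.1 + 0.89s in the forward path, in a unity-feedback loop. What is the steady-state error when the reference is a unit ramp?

0.0277

The loop has one pole at the origin (type 1). Velocity error constant K_v = lim_{s→0} s·D(s)G_p(s) = 33.1·12/11 = 36.11.
Steady-state error to a unit ramp: e_ss = 1/K_v = 0.0277.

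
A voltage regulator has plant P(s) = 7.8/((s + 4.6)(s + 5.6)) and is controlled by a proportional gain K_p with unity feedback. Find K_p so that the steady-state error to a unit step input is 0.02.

K_p = 162

For a type-0 loop with proportional control, e_ss = 1/(1 + K_p·P(0)).
P(0) = 0.3028. Require 1/(1 + K_p·0.3028) = 0.02, so 1 + 0.3028·K_p = 50.
K_p = (50 − 1)/0.3028 = 162.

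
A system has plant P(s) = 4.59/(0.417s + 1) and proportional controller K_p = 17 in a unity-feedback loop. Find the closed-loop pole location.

s = -189.5

Closed loop: T(s) = K_p·P/(1+K_p·P) = 78.03/(0.417s + 1 + 78.03), with pole at s = −(1 + 78.03)/0.417 = −189.5.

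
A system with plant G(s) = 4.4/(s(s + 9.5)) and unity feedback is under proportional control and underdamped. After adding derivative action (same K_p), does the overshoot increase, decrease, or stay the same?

The derivative term adds K·K_d to the s-coefficient of the characteristic equation, raising 2ζω_n while ω_n is unchanged; ζ increases, so overshoot decreases.

decrease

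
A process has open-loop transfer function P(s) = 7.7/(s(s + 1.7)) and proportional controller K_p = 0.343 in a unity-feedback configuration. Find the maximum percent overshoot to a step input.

The closed-loop denominator s² + 1.7s + 2.641 gives ω_n = √2.641 = 1.625 and ζ = 1.7/(2ω_n) = 0.523.
%OS = 100·exp(−πζ/√(1−ζ²)) = 100·exp(−π·0.523/√0.7264) = 14.5%.

14.5%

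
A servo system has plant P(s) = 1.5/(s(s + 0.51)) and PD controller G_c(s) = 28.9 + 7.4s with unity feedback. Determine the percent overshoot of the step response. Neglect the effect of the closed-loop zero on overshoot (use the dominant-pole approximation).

Forward path: (28.9 + 7.4s)·1.5/(s(s+0.51)). The closed-loop characteristic equation is s² + (0.51 + 1.5·7.4)s + 1.5·28.9 = 0.
That is s² + 11.61s + 43.35 = 0, so ω_n = 6.584 rad/s and ζ = 11.61/(2·6.584) = 0.8817.
%OS = 100·exp(−πζ/√(1−ζ²)) = 0.282%.

0.282%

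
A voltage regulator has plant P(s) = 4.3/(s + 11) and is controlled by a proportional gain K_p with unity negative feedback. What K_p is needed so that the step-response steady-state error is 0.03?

Steady-state error for a unit step on this type-0 loop is 1/(1 + K_p·P(0)).
P(0) = 0.3909. Require 1/(1 + K_p·0.3909) = 0.03, so 1 + 0.3909·K_p = 33.33.
K_p = (33.33 − 1)/0.3909 = 82.7.

K_p = 82.7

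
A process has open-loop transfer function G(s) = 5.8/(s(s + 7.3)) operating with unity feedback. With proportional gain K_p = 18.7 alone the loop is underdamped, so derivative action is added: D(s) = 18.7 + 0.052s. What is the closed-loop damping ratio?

ζ = 0.365

Forward path: (18.7 + 0.052s)·5.8/(s(s+7.3)). The closed-loop characteristic equation is s² + (7.3 + 5.8·0.052)s + 5.8·18.7 = 0.
That is s² + 7.602s + 108.5 = 0, so ω_n = 10.41 rad/s and ζ = 7.602/(2·10.41) = 0.365.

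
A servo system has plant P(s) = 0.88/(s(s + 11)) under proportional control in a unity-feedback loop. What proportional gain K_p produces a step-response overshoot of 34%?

From %OS = 100·exp(−πζ/√(1−ζ²)) = 34%, ζ = −ln(0.34)/√(π²+ln²(0.34)) = 0.3248.
Characteristic equation s² + 11s + 0.88K_p = 0 gives ζ = 11/(2√(0.88K_p)).
Setting ζ = 0.3248: √(0.88K_p) = 11/(2·0.3248) = 16.93, so K_p = 286.8/0.88 = 326.

K_p = 326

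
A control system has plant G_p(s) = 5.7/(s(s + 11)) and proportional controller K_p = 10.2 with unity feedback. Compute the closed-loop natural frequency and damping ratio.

With unity feedback the closed-loop characteristic equation is s² + 11s + 10.2·5.7 = s² + 11s + 58.14 = 0.
So ω_n² = 58.14 ⇒ ω_n = 7.625 rad/s, and ζ = 11/(2ω_n) = 0.721.

ω_n = 7.62 rad/s, ζ = 0.721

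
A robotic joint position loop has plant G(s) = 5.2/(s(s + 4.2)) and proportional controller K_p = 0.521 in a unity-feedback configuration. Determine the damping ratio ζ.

1 + K_p·G(s) = 0 gives s² + 4.2s + 2.709 = 0.
Matching s² + 2ζω_n s + ω_n²: ω_n = √2.709 = 1.646 rad/s and 2ζω_n = 4.2, so ζ = 4.2/(2·1.646) = 1.28.

ζ = 1.28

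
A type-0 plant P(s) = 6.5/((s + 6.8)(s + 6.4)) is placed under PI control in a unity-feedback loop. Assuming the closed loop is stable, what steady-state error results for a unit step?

The PI controller's integrator makes the forward path type 1, so e_ss to a step is zero.

0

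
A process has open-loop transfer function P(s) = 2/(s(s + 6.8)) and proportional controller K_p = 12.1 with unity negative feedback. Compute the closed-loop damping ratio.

ζ = 0.691

1 + K_p·P(s) = 0 gives s² + 6.8s + 24.2 = 0.
So ω_n² = 24.2 ⇒ ω_n = 4.919 rad/s, and ζ = 6.8/(2ω_n) = 0.691.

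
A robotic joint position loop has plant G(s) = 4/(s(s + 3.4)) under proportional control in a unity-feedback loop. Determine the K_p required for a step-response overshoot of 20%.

K_p = 3.48

From %OS = 100·exp(−πζ/√(1−ζ²)) = 20%, ζ = −ln(0.2)/√(π²+ln²(0.2)) = 0.4559.
Characteristic equation s² + 3.4s + 4K_p = 0 gives ζ = 3.4/(2√(4K_p)).
Setting ζ = 0.4559: √(4K_p) = 3.4/(2·0.4559) = 3.728, so K_p = 13.9/4 = 3.48.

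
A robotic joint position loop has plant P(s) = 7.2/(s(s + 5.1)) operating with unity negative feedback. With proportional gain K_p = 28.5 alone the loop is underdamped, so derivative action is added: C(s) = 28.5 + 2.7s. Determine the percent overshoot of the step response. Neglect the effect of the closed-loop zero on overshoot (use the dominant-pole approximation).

Forward path: (28.5 + 2.7s)·7.2/(s(s+5.1)). The closed-loop characteristic equation is s² + (5.1 + 7.2·2.7)s + 7.2·28.5 = 0.
That is s² + 24.54s + 205.2 = 0, so ω_n = 14.32 rad/s and ζ = 24.54/(2·14.32) = 0.8566.
%OS = 100·exp(−πζ/√(1−ζ²)) = 0.544%.

0.544%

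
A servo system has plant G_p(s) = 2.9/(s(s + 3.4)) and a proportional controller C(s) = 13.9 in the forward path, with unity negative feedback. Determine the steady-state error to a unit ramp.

The loop has one pole at the origin (type 1). Velocity error constant K_v = lim_{s→0} s·C(s)G_p(s) = 13.9·2.9/3.4 = 11.86.
Steady-state error to a unit ramp: e_ss = 1/K_v = 0.0843.

0.0843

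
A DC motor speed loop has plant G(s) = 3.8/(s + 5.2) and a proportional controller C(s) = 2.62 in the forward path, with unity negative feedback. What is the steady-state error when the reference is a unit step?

The loop is type 0. Static position error constant K_pos = C(0)·G(0) = 2.62·0.7308 = 1.915.
Steady-state error to a unit step: e_ss = 1/(1+K_pos) = 1/2.915 = 0.343.

0.343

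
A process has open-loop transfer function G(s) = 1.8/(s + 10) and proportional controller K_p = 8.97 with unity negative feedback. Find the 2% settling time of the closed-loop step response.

T_s ≈ 0.153 s

Closed-loop transfer function: T(s) = K_p·G(s)/(1 + K_p·G(s)) = 16.15/(s + 10 + 16.15) = 16.15/(s + 26.15).
Time constant τ = 1/26.15 = 0.03825 s, so the 2% settling time is about 4τ = 0.153 s.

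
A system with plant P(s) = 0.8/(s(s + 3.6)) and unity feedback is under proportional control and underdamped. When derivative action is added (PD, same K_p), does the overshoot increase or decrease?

decrease

The derivative term adds K·K_d to the s-coefficient of the characteristic equation, raising 2ζω_n while ω_n is unchanged; ζ increases, so overshoot decreases.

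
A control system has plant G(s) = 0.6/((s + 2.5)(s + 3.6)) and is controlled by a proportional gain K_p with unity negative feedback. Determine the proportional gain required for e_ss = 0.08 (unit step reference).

Steady-state error for a unit step on this type-0 loop is 1/(1 + K_p·G(0)).
G(0) = 0.06667. Require 1/(1 + K_p·0.06667) = 0.08, so 1 + 0.06667·K_p = 12.5.
K_p = (12.5 − 1)/0.06667 = 172.

K_p = 172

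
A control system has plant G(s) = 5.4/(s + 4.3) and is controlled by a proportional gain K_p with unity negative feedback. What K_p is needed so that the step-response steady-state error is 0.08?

Steady-state error for a unit step on this type-0 loop is 1/(1 + K_p·G(0)).
G(0) = 1.256. Require 1/(1 + K_p·1.256) = 0.08, so 1 + 1.256·K_p = 12.5.
K_p = (12.5 − 1)/1.256 = 9.16.

K_p = 9.16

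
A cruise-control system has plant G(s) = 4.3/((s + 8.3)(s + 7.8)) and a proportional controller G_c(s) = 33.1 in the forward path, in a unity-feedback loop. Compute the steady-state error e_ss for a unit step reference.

0.313

The loop is type 0. Static position error constant K_pos = G_c(0)·G(0) = 33.1·0.06642 = 2.198.
Steady-state error to a unit step: e_ss = 1/(1+K_pos) = 1/3.198 = 0.313.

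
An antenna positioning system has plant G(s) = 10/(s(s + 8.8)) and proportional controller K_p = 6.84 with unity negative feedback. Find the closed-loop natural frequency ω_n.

With unity feedback the closed-loop characteristic equation is s² + 8.8s + 6.84·10 = s² + 8.8s + 68.4 = 0.
So ω_n² = 68.4 ⇒ ω_n = 8.27 rad/s, and ζ = 8.8/(2ω_n) = 0.532.

ω_n = 8.27 rad/s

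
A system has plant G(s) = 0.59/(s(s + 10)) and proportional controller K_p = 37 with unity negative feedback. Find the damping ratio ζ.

1 + K_p·G(s) = 0 gives s² + 10s + 21.83 = 0.
So ω_n² = 21.83 ⇒ ω_n = 4.672 rad/s, and ζ = 10/(2ω_n) = 1.07.

ζ = 1.07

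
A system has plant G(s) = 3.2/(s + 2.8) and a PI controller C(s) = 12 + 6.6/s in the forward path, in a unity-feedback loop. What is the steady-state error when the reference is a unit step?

The open loop C(s)G(s) has a pole at the origin (type 1), so the static position error constant is infinite and e_ss = 1/(1+∞) = 0.

0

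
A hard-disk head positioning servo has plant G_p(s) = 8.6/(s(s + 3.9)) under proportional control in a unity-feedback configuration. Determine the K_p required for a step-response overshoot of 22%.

K_p = 2.35

From %OS = 100·exp(−πζ/√(1−ζ²)) = 22%, ζ = −ln(0.22)/√(π²+ln²(0.22)) = 0.4342.
Characteristic equation s² + 3.9s + 8.6K_p = 0 gives ζ = 3.9/(2√(8.6K_p)).
Setting ζ = 0.4342: √(8.6K_p) = 3.9/(2·0.4342) = 4.491, so K_p = 20.17/8.6 = 2.35.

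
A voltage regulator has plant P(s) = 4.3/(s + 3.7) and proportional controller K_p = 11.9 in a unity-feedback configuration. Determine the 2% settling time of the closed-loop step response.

Closed-loop transfer function: T(s) = K_p·P(s)/(1 + K_p·P(s)) = 51.17/(s + 3.7 + 51.17) = 51.17/(s + 54.87).
Time constant τ = 1/54.87 = 0.01822 s, so the 2% settling time is about 4τ = 0.0729 s.

T_s ≈ 0.0729 s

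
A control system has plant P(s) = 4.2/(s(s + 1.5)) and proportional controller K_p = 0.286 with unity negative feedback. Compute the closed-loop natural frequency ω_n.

ω_n = 1.1 rad/s

1 + K_p·P(s) = 0 gives s² + 1.5s + 1.201 = 0.
Matching s² + 2ζω_n s + ω_n²: ω_n = √1.201 = 1.096 rad/s and 2ζω_n = 1.5, so ζ = 1.5/(2·1.096) = 0.684.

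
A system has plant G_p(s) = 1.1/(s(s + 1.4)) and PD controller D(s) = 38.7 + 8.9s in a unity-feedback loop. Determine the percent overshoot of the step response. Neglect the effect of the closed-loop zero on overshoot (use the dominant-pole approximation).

0.532%

Forward path: (38.7 + 8.9s)·1.1/(s(s+1.4)). The closed-loop characteristic equation is s² + (1.4 + 1.1·8.9)s + 1.1·38.7 = 0.
That is s² + 11.19s + 42.57 = 0, so ω_n = 6.525 rad/s and ζ = 11.19/(2·6.525) = 0.8575.
%OS = 100·exp(−πζ/√(1−ζ²)) = 0.532%.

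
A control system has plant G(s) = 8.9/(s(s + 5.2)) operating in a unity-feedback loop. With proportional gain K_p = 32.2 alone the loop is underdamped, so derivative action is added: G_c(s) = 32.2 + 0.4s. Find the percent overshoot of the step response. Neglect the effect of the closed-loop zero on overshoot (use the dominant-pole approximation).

Forward path: (32.2 + 0.4s)·8.9/(s(s+5.2)). The closed-loop characteristic equation is s² + (5.2 + 8.9·0.4)s + 8.9·32.2 = 0.
That is s² + 8.76s + 286.6 = 0, so ω_n = 16.93 rad/s and ζ = 8.76/(2·16.93) = 0.2587.
%OS = 100·exp(−πζ/√(1−ζ²)) = 43.1%.

43.1%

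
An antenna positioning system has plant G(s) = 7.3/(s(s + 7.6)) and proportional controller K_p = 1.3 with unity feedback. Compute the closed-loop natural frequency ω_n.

ω_n = 3.08 rad/s

With unity feedback the closed-loop characteristic equation is s² + 7.6s + 1.3·7.3 = s² + 7.6s + 9.49 = 0.
Matching s² + 2ζω_n s + ω_n²: ω_n = √9.49 = 3.081 rad/s and 2ζω_n = 7.6, so ζ = 7.6/(2·3.081) = 1.23.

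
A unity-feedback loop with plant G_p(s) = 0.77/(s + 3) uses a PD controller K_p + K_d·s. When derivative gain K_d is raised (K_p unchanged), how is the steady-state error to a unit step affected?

K_d affects only the transient (the s-coefficient); the DC loop gain, and hence e_ss, depends only on K_p.

unchanged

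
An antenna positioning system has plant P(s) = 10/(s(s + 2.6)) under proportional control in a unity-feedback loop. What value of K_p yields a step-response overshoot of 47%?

From %OS = 100·exp(−πζ/√(1−ζ²)) = 47%, ζ = −ln(0.47)/√(π²+ln²(0.47)) = 0.2337.
Characteristic equation s² + 2.6s + 10K_p = 0 gives ζ = 2.6/(2√(10K_p)).
Setting ζ = 0.2337: √(10K_p) = 2.6/(2·0.2337) = 5.563, so K_p = 30.95/10 = 3.09.

K_p = 3.09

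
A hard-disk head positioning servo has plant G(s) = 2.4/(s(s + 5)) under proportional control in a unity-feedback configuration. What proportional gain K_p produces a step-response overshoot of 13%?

From %OS = 100·exp(−πζ/√(1−ζ²)) = 13%, ζ = −ln(0.13)/√(π²+ln²(0.13)) = 0.5446.
Characteristic equation s² + 5s + 2.4K_p = 0 gives ζ = 5/(2√(2.4K_p)).
Setting ζ = 0.5446: √(2.4K_p) = 5/(2·0.5446) = 4.59, so K_p = 21.07/2.4 = 8.78.

K_p = 8.78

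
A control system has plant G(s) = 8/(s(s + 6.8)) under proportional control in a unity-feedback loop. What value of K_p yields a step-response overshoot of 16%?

From %OS = 100·exp(−πζ/√(1−ζ²)) = 16%, ζ = −ln(0.16)/√(π²+ln²(0.16)) = 0.5039.
Characteristic equation s² + 6.8s + 8K_p = 0 gives ζ = 6.8/(2√(8K_p)).
Setting ζ = 0.5039: √(8K_p) = 6.8/(2·0.5039) = 6.748, so K_p = 45.53/8 = 5.69.

K_p = 5.69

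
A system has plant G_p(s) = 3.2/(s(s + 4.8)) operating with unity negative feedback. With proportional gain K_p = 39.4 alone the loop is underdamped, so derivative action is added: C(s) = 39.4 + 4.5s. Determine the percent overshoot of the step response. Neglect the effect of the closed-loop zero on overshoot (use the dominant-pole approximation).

Forward path: (39.4 + 4.5s)·3.2/(s(s+4.8)). The closed-loop characteristic equation is s² + (4.8 + 3.2·4.5)s + 3.2·39.4 = 0.
That is s² + 19.2s + 126.1 = 0, so ω_n = 11.23 rad/s and ζ = 19.2/(2·11.23) = 0.855.
%OS = 100·exp(−πζ/√(1−ζ²)) = 0.564%.

0.564%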